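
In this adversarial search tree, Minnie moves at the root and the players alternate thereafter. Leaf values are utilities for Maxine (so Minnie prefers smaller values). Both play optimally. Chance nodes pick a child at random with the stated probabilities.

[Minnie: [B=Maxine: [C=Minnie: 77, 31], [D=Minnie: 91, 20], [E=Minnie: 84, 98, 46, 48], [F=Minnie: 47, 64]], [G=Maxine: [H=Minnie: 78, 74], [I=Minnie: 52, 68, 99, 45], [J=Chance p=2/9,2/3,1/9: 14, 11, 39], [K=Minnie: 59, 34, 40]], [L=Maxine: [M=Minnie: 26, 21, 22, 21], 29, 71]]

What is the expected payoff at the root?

47

C (Minnie): min(77, 31) = 31
D (Minnie): min(91, 20) = 20
E (Minnie): min(84, 98, 46, 48) = 46
F (Minnie): min(47, 64) = 47
B (Maxine): max(31, 20, 46, 47) = 47
H (Minnie): min(78, 74) = 74
I (Minnie): min(52, 68, 99, 45) = 45
J (Chance): 2/9·14 + 2/3·11 + 1/9·39 = 14.78
K (Minnie): min(59, 34, 40) = 34
G (Maxine): max(74, 45, 14.78, 34) = 74
M (Minnie): min(26, 21, 22, 21) = 21
L (Maxine): max(21, 29, 71) = 71
Root (Minnie): min(47, 74, 71) = 47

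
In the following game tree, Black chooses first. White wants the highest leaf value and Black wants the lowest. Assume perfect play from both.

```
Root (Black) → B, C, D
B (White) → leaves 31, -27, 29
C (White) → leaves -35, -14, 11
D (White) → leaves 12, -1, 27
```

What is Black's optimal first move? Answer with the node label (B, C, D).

C

B (White): max(31, -27, 29) = 31
C (White): max(-35, -14, 11) = 11
D (White): max(12, -1, 27) = 27
Root (Black): min(31, 11, 27) = 11
Black picks the child with the lowest value: C (value 11).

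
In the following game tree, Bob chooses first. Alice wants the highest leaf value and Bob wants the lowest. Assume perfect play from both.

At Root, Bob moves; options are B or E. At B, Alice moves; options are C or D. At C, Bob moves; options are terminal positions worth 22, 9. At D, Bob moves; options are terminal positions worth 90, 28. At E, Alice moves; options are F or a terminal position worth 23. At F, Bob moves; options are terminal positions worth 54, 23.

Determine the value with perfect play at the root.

23

C (Bob): min(22, 9) = 9
D (Bob): min(90, 28) = 28
B (Alice): max(9, 28) = 28
F (Bob): min(54, 23) = 23
E (Alice): max(23, 23) = 23
Root (Bob): min(28, 23) = 23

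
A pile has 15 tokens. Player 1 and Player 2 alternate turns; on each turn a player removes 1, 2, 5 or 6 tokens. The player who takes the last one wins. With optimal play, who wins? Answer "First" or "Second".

Compute winning (W) and losing (L) positions by backward induction:
i:   0  1  2  3  4  5  6  7  8  9 10 11 12 13 14 15
     L  W  W  L  W  W  W  L  W  W  L  W  W  W  L  W
Position 15 is W, so the first player wins.

First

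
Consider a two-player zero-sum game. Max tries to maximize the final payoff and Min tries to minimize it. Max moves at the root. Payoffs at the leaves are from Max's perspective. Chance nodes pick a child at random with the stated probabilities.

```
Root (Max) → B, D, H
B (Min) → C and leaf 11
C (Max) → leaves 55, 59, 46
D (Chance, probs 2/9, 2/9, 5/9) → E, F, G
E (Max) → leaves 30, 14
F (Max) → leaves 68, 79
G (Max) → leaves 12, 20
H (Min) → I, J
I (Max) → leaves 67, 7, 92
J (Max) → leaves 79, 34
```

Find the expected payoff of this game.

79

C (Max): max(55, 59, 46) = 59
B (Min): min(59, 11) = 11
E (Max): max(30, 14) = 30
F (Max): max(68, 79) = 79
G (Max): max(12, 20) = 20
D (Chance): 2/9·30 + 2/9·79 + 5/9·20 = 35.33
I (Max): max(67, 7, 92) = 92
J (Max): max(79, 34) = 79
H (Min): min(92, 79) = 79
Root (Max): max(11, 35.33, 79) = 79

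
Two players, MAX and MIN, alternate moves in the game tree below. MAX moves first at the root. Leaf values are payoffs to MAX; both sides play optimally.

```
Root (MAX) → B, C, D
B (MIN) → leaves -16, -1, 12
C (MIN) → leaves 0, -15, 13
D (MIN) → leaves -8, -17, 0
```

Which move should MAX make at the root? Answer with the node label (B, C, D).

B (MIN): min(-16, -1, 12) = -16
C (MIN): min(0, -15, 13) = -15
D (MIN): min(-8, -17, 0) = -17
Root (MAX): max(-16, -15, -17) = -15
MAX picks the child with the highest value: C (value -15).

C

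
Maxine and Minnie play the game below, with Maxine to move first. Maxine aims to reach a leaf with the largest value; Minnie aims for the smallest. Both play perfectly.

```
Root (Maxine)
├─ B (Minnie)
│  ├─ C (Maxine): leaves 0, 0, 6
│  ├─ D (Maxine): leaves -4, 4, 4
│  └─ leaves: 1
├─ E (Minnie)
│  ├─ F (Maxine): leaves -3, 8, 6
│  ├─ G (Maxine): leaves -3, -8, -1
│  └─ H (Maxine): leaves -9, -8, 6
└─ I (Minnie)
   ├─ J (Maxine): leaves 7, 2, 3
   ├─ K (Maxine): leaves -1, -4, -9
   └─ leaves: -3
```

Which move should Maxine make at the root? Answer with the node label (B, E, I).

C (Maxine): max(0, 0, 6) = 6
D (Maxine): max(-4, 4, 4) = 4
B (Minnie): min(6, 4, 1) = 1
F (Maxine): max(-3, 8, 6) = 8
G (Maxine): max(-3, -8, -1) = -1
H (Maxine): max(-9, -8, 6) = 6
E (Minnie): min(8, -1, 6) = -1
J (Maxine): max(7, 2, 3) = 7
K (Maxine): max(-1, -4, -9) = -1
I (Minnie): min(7, -1, -3) = -3
Root (Maxine): max(1, -1, -3) = 1
Maxine picks the child with the highest value: B (value 1).

B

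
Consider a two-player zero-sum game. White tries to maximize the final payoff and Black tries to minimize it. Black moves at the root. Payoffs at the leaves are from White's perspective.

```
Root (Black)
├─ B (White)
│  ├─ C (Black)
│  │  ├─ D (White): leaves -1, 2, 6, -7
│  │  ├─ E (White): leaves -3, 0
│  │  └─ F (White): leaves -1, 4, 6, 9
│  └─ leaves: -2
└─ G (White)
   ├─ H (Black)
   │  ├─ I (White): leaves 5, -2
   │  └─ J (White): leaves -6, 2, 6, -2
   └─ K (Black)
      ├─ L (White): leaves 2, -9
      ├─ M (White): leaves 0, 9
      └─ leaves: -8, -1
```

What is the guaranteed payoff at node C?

D: max(-1, 2, 6, -7) = 6
E: max(-3, 0) = 0
F: max(-1, 4, 6, 9) = 9
C: min(6, 0, 9) = 0

0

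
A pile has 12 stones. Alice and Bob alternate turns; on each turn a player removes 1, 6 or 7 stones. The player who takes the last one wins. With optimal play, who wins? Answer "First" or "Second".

Mark each pile size as W (mover wins) or L (mover loses):
i:   0  1  2  3  4  5  6  7  8  9 10 11 12
     L  W  L  W  L  W  W  W  W  W  W  W  L
Position 12 is L, so the second player wins.

Second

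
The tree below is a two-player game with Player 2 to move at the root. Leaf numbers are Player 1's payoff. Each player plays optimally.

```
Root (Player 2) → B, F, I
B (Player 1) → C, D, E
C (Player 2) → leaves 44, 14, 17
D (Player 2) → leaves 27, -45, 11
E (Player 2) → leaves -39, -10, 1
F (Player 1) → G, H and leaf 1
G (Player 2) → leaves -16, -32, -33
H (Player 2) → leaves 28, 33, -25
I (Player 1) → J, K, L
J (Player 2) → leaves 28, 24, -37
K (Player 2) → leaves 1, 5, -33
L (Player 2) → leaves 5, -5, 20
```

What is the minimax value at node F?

G: min(-16, -32, -33) = -33
H: min(28, 33, -25) = -25
F: max(-33, -25, 1) = 1

1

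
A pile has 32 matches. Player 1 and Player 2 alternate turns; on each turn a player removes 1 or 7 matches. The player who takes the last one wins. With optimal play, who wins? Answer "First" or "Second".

Second

W/L table (W = player to move can force a win):
i:   0  1  2  3  4  5  6  7  8  9 10 11 12 13 14 15 16 17 18 19 20 21 22 23 24 25 26 27 28 29 30 31 32
     L  W  L  W  L  W  L  W  L  W  L  W  L  W  L  W  L  W  L  W  L  W  L  W  L  W  L  W  L  W  L  W  L
Position 32 is L, so the second player wins.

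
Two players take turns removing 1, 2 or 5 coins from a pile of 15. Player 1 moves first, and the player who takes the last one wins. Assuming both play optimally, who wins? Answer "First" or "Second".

Positions where the player to move wins (W) vs loses (L):
i:   0  1  2  3  4  5  6  7  8  9 10 11 12 13 14 15
     L  W  W  L  W  W  L  W  W  L  W  W  L  W  W  L
Position 15 is L, so the second player wins.

Second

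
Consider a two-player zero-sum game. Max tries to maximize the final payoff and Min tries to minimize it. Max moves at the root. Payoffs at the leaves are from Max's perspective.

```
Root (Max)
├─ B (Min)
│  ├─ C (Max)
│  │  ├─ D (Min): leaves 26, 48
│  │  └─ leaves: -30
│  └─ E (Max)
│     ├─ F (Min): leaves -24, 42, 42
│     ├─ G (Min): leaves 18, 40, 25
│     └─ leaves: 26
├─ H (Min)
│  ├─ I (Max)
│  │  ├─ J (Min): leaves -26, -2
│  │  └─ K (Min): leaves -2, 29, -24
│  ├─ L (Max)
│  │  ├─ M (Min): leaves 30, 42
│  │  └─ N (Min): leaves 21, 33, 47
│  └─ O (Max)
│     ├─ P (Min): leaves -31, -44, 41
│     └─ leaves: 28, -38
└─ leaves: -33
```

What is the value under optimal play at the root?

D (Min): min(26, 48) = 26
C (Max): max(26, -30) = 26
F (Min): min(-24, 42, 42) = -24
G (Min): min(18, 40, 25) = 18
E (Max): max(-24, 18, 26) = 26
B (Min): min(26, 26) = 26
J (Min): min(-26, -2) = -26
K (Min): min(-2, 29, -24) = -24
I (Max): max(-26, -24) = -24
M (Min): min(30, 42) = 30
N (Min): min(21, 33, 47) = 21
L (Max): max(30, 21) = 30
P (Min): min(-31, -44, 41) = -44
O (Max): max(-44, 28, -38) = 28
H (Min): min(-24, 30, 28) = -24
Root (Max): max(26, -24, -33) = 26

26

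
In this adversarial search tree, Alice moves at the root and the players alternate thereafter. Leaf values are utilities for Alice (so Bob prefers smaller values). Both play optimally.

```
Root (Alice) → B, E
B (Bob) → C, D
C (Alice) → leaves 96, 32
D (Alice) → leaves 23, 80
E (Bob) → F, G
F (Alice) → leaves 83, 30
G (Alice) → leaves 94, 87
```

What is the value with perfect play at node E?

F: max(83, 30) = 83
G: max(94, 87) = 94
E: min(83, 94) = 83

83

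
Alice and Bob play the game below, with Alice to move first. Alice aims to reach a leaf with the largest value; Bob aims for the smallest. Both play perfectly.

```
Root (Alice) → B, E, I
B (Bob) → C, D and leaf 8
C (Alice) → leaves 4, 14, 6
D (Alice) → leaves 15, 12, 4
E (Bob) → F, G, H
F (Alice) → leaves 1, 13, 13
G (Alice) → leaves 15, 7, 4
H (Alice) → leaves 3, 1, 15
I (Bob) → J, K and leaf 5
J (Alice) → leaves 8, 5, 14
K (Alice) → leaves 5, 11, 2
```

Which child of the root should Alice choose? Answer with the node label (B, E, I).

C (Alice): max(4, 14, 6) = 14
D (Alice): max(15, 12, 4) = 15
B (Bob): min(14, 15, 8) = 8
F (Alice): max(1, 13, 13) = 13
G (Alice): max(15, 7, 4) = 15
H (Alice): max(3, 1, 15) = 15
E (Bob): min(13, 15, 15) = 13
J (Alice): max(8, 5, 14) = 14
K (Alice): max(5, 11, 2) = 11
I (Bob): min(14, 11, 5) = 5
Root (Alice): max(8, 13, 5) = 13
Alice picks the child with the highest value: E (value 13).

E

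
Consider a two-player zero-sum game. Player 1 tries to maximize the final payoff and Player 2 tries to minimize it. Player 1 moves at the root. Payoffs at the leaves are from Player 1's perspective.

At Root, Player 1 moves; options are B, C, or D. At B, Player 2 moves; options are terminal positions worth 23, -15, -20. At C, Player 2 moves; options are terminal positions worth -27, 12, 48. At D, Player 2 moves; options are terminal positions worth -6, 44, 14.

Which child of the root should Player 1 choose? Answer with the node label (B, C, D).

D

B (Player 2): min(23, -15, -20) = -20
C (Player 2): min(-27, 12, 48) = -27
D (Player 2): min(-6, 44, 14) = -6
Root (Player 1): max(-20, -27, -6) = -6
Player 1 picks the child with the highest value: D (value -6).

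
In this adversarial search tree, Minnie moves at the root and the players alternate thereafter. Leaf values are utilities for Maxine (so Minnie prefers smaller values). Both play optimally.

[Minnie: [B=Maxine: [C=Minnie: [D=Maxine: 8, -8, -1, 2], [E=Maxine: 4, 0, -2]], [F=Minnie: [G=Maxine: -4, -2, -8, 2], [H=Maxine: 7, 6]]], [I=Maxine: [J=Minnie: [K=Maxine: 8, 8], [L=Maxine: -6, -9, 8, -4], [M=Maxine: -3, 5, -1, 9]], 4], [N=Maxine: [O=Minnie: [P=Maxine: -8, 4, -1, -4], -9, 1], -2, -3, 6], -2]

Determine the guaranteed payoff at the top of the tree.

D (Maxine): max(8, -8, -1, 2) = 8
E (Maxine): max(4, 0, -2) = 4
C (Minnie): min(8, 4) = 4
G (Maxine): max(-4, -2, -8, 2) = 2
H (Maxine): max(7, 6) = 7
F (Minnie): min(2, 7) = 2
B (Maxine): max(4, 2) = 4
K (Maxine): max(8, 8) = 8
L (Maxine): max(-6, -9, 8, -4) = 8
M (Maxine): max(-3, 5, -1, 9) = 9
J (Minnie): min(8, 8, 9) = 8
I (Maxine): max(8, 4) = 8
P (Maxine): max(-8, 4, -1, -4) = 4
O (Minnie): min(4, -9, 1) = -9
N (Maxine): max(-9, -2, -3, 6) = 6
Root (Minnie): min(4, 8, 6, -2) = -2

-2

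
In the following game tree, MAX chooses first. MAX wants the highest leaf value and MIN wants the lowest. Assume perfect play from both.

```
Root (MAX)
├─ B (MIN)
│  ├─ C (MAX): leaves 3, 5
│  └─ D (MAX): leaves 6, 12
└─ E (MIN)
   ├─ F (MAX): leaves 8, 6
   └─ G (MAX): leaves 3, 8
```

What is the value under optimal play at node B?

5

C: max(3, 5) = 5
D: max(6, 12) = 12
B: min(5, 12) = 5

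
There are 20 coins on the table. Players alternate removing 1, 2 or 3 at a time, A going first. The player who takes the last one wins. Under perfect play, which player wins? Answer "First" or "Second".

Positions where the player to move wins (W) vs loses (L):
i:   0  1  2  3  4  5  6  7  8  9 10 11 12 13 14 15 16 17 18 19 20
     L  W  W  W  L  W  W  W  L  W  W  W  L  W  W  W  L  W  W  W  L
Position 20 is L, so the second player wins.

Second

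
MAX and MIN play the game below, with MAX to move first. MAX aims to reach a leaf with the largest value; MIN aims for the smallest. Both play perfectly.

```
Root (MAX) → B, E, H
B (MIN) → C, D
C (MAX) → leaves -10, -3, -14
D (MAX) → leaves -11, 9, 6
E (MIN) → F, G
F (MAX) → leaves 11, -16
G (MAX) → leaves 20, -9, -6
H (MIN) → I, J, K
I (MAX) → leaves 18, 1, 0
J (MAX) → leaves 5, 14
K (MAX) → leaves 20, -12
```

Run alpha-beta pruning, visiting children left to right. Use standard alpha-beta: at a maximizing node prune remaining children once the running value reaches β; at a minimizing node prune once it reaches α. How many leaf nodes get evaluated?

C [α=-∞,β=+∞]: v=-3
D [α=-∞,β=-3]: v=9 after child 2 ≥ β → β-cutoff, skip 1
B [α=-∞,β=+∞]: v=-3
F [α=-3,β=+∞]: v=11
G [α=-3,β=11]: v=20 after child 1 ≥ β → β-cutoff, skip 2
E [α=-3,β=+∞]: v=11
I [α=11,β=+∞]: v=18
J [α=11,β=18]: v=14
K [α=11,β=14]: v=20 after child 1 ≥ β → β-cutoff, skip 1
H [α=11,β=+∞]: v=14
Root [α=-∞,β=+∞]: v=14
Leaves evaluated: 14 of 18.

14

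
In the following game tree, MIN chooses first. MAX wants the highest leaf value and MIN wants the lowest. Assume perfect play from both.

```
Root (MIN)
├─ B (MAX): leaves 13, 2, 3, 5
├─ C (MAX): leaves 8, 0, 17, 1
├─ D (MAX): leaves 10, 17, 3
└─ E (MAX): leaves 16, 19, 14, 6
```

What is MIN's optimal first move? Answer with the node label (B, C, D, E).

B

B (MAX): max(13, 2, 3, 5) = 13
C (MAX): max(8, 0, 17, 1) = 17
D (MAX): max(10, 17, 3) = 17
E (MAX): max(16, 19, 14, 6) = 19
Root (MIN): min(13, 17, 17, 19) = 13
MIN picks the child with the lowest value: B (value 13).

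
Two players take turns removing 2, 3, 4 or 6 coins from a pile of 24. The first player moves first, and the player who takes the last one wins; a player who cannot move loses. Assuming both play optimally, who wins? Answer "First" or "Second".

Positions where the player to move wins (W) vs loses (L):
i:   0  1  2  3  4  5  6  7  8  9 10 11 12 13 14 15 16 17 18 19 20 21 22 23 24
     L  L  W  W  W  W  W  W  L  L  W  W  W  W  W  W  L  L  W  W  W  W  W  W  L
Position 24 is L, so the second player wins.

Second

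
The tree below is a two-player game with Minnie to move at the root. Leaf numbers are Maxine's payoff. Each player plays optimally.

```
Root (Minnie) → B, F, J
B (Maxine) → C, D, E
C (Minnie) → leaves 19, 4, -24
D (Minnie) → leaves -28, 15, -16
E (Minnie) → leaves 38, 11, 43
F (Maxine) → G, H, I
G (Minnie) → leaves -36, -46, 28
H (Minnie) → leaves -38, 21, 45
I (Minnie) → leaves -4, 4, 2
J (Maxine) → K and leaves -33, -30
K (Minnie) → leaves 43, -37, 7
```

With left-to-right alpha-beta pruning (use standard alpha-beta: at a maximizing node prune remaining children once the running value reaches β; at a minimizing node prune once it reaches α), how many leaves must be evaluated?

21

C [α=-∞,β=+∞]: v=-24
D [α=-24,β=+∞]: v=-28 after child 1 ≤ α → α-cutoff, skip 2
E [α=-24,β=+∞]: v=11
B [α=-∞,β=+∞]: v=11
G [α=-∞,β=11]: v=-46
H [α=-46,β=11]: v=-38
I [α=-38,β=11]: v=-4
F [α=-∞,β=11]: v=-4
K [α=-∞,β=-4]: v=-37
J [α=-∞,β=-4]: v=-30
Root [α=-∞,β=+∞]: v=-30
Leaves evaluated: 21 of 23.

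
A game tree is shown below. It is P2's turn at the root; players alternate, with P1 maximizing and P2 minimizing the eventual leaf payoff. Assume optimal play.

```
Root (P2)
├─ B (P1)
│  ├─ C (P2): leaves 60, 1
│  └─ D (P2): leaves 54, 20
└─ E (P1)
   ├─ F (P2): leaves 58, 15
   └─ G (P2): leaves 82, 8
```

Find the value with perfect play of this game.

C (P2): min(60, 1) = 1
D (P2): min(54, 20) = 20
B (P1): max(1, 20) = 20
F (P2): min(58, 15) = 15
G (P2): min(82, 8) = 8
E (P1): max(15, 8) = 15
Root (P2): min(20, 15) = 15

15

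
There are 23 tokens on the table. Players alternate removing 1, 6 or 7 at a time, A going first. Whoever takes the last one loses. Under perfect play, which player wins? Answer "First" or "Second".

Positions where the player to move wins (W) vs loses (L):
i:   0  1  2  3  4  5  6  7  8  9 10 11 12 13 14 15 16 17 18 19 20 21 22 23
     W  L  W  L  W  L  W  W  W  W  W  W  W  L  W  L  W  L  W  W  W  W  W  W
Position 23 is W, so the first player wins.

First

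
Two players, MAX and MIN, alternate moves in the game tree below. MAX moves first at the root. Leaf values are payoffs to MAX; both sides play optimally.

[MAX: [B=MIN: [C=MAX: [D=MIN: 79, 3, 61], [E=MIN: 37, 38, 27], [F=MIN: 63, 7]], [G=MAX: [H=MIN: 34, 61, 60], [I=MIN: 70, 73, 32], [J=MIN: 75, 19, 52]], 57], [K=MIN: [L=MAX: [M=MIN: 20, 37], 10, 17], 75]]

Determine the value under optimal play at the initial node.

D (MIN): min(79, 3, 61) = 3
E (MIN): min(37, 38, 27) = 27
F (MIN): min(63, 7) = 7
C (MAX): max(3, 27, 7) = 27
H (MIN): min(34, 61, 60) = 34
I (MIN): min(70, 73, 32) = 32
J (MIN): min(75, 19, 52) = 19
G (MAX): max(34, 32, 19) = 34
B (MIN): min(27, 34, 57) = 27
M (MIN): min(20, 37) = 20
L (MAX): max(20, 10, 17) = 20
K (MIN): min(20, 75) = 20
Root (MAX): max(27, 20) = 27

27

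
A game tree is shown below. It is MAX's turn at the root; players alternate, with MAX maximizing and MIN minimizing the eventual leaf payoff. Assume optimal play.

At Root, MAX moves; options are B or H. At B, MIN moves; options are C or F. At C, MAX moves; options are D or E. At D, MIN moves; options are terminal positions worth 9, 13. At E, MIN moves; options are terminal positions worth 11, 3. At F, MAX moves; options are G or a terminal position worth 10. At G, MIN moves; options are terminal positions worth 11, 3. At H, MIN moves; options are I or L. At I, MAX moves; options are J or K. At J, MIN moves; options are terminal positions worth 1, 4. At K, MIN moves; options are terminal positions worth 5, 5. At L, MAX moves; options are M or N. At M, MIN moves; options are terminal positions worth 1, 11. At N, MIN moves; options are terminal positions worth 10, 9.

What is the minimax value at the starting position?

9

D (MIN): min(9, 13) = 9
E (MIN): min(11, 3) = 3
C (MAX): max(9, 3) = 9
G (MIN): min(11, 3) = 3
F (MAX): max(3, 10) = 10
B (MIN): min(9, 10) = 9
J (MIN): min(1, 4) = 1
K (MIN): min(5, 5) = 5
I (MAX): max(1, 5) = 5
M (MIN): min(1, 11) = 1
N (MIN): min(10, 9) = 9
L (MAX): max(1, 9) = 9
H (MIN): min(5, 9) = 5
Root (MAX): max(9, 5) = 9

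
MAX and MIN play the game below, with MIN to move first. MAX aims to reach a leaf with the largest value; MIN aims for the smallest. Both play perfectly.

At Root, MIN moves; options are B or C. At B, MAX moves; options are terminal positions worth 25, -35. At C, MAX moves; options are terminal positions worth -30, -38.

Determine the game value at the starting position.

B (MAX): max(25, -35) = 25
C (MAX): max(-30, -38) = -30
Root (MIN): min(25, -30) = -30

-30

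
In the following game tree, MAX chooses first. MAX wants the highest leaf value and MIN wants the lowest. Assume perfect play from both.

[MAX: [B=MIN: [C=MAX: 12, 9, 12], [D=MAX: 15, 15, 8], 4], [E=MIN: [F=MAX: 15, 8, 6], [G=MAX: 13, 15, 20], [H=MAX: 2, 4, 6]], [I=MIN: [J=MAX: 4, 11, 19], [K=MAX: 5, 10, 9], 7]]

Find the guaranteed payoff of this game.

7

C (MAX): max(12, 9, 12) = 12
D (MAX): max(15, 15, 8) = 15
B (MIN): min(12, 15, 4) = 4
F (MAX): max(15, 8, 6) = 15
G (MAX): max(13, 15, 20) = 20
H (MAX): max(2, 4, 6) = 6
E (MIN): min(15, 20, 6) = 6
J (MAX): max(4, 11, 19) = 19
K (MAX): max(5, 10, 9) = 10
I (MIN): min(19, 10, 7) = 7
Root (MAX): max(4, 6, 7) = 7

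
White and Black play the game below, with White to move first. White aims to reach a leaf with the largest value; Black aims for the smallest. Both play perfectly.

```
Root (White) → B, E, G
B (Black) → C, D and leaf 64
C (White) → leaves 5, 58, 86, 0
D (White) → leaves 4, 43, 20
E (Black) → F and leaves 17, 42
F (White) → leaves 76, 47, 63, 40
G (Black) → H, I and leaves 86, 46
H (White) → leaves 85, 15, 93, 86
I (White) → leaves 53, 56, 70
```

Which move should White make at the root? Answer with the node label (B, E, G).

G

C (White): max(5, 58, 86, 0) = 86
D (White): max(4, 43, 20) = 43
B (Black): min(86, 43, 64) = 43
F (White): max(76, 47, 63, 40) = 76
E (Black): min(76, 17, 42) = 17
H (White): max(85, 15, 93, 86) = 93
I (White): max(53, 56, 70) = 70
G (Black): min(93, 70, 86, 46) = 46
Root (White): max(43, 17, 46) = 46
White picks the child with the highest value: G (value 46).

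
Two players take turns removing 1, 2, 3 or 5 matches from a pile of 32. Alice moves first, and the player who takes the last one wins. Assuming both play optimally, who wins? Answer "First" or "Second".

Second

i:   0  1  2  3  4  5  6  7  8  9 10 11 12 13 14 15 16 17 18 19 20 21 22 23 24 25 26 27 28 29 30 31 32
     L  W  W  W  L  W  W  W  L  W  W  W  L  W  W  W  L  W  W  W  L  W  W  W  L  W  W  W  L  W  W  W  L
Position 32 is L, so the second player wins.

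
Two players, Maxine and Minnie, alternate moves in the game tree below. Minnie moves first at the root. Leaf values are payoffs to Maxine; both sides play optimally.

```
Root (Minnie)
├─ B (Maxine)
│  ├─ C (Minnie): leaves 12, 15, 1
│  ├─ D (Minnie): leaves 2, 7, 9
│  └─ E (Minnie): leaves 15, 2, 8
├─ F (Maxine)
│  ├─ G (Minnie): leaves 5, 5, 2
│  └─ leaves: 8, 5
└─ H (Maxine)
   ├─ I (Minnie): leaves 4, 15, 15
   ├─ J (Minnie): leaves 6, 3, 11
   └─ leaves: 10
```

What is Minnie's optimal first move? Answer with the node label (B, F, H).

B

C (Minnie): min(12, 15, 1) = 1
D (Minnie): min(2, 7, 9) = 2
E (Minnie): min(15, 2, 8) = 2
B (Maxine): max(1, 2, 2) = 2
G (Minnie): min(5, 5, 2) = 2
F (Maxine): max(2, 8, 5) = 8
I (Minnie): min(4, 15, 15) = 4
J (Minnie): min(6, 3, 11) = 3
H (Maxine): max(4, 3, 10) = 10
Root (Minnie): min(2, 8, 10) = 2
Minnie picks the child with the lowest value: B (value 2).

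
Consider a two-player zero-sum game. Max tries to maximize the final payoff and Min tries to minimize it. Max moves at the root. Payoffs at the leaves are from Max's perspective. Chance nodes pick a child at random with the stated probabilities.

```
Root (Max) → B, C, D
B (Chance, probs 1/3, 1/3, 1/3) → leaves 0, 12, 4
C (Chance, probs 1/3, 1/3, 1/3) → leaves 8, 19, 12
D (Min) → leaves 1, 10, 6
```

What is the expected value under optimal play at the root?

13

B (Chance): 1/3·0 + 1/3·12 + 1/3·4 = 5.33
C (Chance): 1/3·8 + 1/3·19 + 1/3·12 = 13
D (Min): min(1, 10, 6) = 1
Root (Max): max(5.33, 13, 1) = 13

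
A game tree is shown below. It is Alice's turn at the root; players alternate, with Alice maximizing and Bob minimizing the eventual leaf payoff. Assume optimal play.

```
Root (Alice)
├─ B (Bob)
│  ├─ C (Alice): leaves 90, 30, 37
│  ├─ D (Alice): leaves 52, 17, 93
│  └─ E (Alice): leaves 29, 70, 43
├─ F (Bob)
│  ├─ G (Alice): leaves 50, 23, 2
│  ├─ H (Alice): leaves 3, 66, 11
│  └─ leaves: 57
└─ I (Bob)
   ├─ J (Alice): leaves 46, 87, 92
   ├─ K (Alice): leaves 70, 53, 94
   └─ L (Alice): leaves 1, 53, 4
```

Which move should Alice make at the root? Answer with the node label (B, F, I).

B

C (Alice): max(90, 30, 37) = 90
D (Alice): max(52, 17, 93) = 93
E (Alice): max(29, 70, 43) = 70
B (Bob): min(90, 93, 70) = 70
G (Alice): max(50, 23, 2) = 50
H (Alice): max(3, 66, 11) = 66
F (Bob): min(50, 66, 57) = 50
J (Alice): max(46, 87, 92) = 92
K (Alice): max(70, 53, 94) = 94
L (Alice): max(1, 53, 4) = 53
I (Bob): min(92, 94, 53) = 53
Root (Alice): max(70, 50, 53) = 70
Alice picks the child with the highest value: B (value 70).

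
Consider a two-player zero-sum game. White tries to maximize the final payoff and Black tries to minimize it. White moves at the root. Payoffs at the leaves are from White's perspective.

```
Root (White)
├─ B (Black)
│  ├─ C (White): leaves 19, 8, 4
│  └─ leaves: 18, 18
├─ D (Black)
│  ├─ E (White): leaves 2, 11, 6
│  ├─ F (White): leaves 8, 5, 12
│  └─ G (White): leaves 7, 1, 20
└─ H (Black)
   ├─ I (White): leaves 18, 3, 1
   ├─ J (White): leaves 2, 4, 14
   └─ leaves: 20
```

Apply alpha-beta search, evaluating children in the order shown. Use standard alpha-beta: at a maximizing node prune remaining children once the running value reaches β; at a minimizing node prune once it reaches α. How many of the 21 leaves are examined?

11

C [α=-∞,β=+∞]: v=19
B [α=-∞,β=+∞]: v=18
E [α=18,β=+∞]: v=11
D [α=18,β=+∞]: v=11 after child 1 ≤ α → α-cutoff, skip 2
I [α=18,β=+∞]: v=18
H [α=18,β=+∞]: v=18 after child 1 ≤ α → α-cutoff, skip 2
Root [α=-∞,β=+∞]: v=18
Leaves evaluated: 11 of 21.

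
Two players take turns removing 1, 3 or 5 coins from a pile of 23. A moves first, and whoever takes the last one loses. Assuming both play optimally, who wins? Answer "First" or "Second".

Second

W/L table (W = player to move can force a win):
i:   0  1  2  3  4  5  6  7  8  9 10 11 12 13 14 15 16 17 18 19 20 21 22 23
     W  L  W  L  W  L  W  L  W  L  W  L  W  L  W  L  W  L  W  L  W  L  W  L
Position 23 is L, so the second player wins.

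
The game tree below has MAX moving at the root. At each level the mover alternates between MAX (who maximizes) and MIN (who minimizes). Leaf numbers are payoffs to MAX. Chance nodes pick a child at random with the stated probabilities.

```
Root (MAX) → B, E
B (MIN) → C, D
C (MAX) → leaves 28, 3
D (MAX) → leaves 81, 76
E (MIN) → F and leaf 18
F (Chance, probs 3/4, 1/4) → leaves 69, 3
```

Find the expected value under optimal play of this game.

C (MAX): max(28, 3) = 28
D (MAX): max(81, 76) = 81
B (MIN): min(28, 81) = 28
F (Chance): 3/4·69 + 1/4·3 = 52.5
E (MIN): min(52.5, 18) = 18
Root (MAX): max(28, 18) = 28

28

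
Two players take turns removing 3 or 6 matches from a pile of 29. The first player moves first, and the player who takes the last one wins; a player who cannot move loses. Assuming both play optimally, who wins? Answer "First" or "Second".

Second

W/L table (W = player to move can force a win):
i:   0  1  2  3  4  5  6  7  8  9 10 11 12 13 14 15 16 17 18 19 20 21 22 23 24 25 26 27 28 29
     L  L  L  W  W  W  W  W  W  L  L  L  W  W  W  W  W  W  L  L  L  W  W  W  W  W  W  L  L  L
Position 29 is L, so the second player wins.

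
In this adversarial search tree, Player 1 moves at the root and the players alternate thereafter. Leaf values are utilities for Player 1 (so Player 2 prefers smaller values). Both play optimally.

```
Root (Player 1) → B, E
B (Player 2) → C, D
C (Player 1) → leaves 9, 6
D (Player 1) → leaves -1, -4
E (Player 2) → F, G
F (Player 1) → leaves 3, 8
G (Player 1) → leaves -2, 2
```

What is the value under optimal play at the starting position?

C (Player 1): max(9, 6) = 9
D (Player 1): max(-1, -4) = -1
B (Player 2): min(9, -1) = -1
F (Player 1): max(3, 8) = 8
G (Player 1): max(-2, 2) = 2
E (Player 2): min(8, 2) = 2
Root (Player 1): max(-1, 2) = 2

2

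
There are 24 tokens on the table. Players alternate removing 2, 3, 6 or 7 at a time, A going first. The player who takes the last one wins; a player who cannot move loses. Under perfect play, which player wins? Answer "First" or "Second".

Positions where the player to move wins (W) vs loses (L):
i:   0  1  2  3  4  5  6  7  8  9 10 11 12 13 14 15 16 17 18 19 20 21 22 23 24
     L  L  W  W  W  L  W  W  W  L  L  W  W  W  L  W  W  W  L  L  W  W  W  L  W
Position 24 is W, so the first player wins.

First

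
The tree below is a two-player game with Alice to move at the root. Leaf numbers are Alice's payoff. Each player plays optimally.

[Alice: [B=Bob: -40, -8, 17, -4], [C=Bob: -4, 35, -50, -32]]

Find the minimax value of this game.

-40

B (Bob): min(-40, -8, 17, -4) = -40
C (Bob): min(-4, 35, -50, -32) = -50
Root (Alice): max(-40, -50) = -40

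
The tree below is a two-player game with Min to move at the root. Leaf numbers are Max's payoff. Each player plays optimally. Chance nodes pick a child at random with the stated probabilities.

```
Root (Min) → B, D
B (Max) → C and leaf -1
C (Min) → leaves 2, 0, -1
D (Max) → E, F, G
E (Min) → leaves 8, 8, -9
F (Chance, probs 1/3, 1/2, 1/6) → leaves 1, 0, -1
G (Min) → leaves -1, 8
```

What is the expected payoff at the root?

C (Min): min(2, 0, -1) = -1
B (Max): max(-1, -1) = -1
E (Min): min(8, 8, -9) = -9
F (Chance): 1/3·1 + 1/2·0 + 1/6·-1 = 0.17
G (Min): min(-1, 8) = -1
D (Max): max(-9, 0.17, -1) = 0.17
Root (Min): min(-1, 0.17) = -1

-1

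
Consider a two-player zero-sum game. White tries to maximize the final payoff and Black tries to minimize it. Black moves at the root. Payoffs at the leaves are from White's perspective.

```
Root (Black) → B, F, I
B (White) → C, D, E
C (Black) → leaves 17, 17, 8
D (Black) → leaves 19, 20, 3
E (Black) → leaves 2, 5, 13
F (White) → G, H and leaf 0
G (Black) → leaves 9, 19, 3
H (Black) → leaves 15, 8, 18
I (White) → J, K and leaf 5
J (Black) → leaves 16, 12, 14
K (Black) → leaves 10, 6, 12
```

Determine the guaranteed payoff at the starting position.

C (Black): min(17, 17, 8) = 8
D (Black): min(19, 20, 3) = 3
E (Black): min(2, 5, 13) = 2
B (White): max(8, 3, 2) = 8
G (Black): min(9, 19, 3) = 3
H (Black): min(15, 8, 18) = 8
F (White): max(3, 8, 0) = 8
J (Black): min(16, 12, 14) = 12
K (Black): min(10, 6, 12) = 6
I (White): max(12, 6, 5) = 12
Root (Black): min(8, 8, 12) = 8

8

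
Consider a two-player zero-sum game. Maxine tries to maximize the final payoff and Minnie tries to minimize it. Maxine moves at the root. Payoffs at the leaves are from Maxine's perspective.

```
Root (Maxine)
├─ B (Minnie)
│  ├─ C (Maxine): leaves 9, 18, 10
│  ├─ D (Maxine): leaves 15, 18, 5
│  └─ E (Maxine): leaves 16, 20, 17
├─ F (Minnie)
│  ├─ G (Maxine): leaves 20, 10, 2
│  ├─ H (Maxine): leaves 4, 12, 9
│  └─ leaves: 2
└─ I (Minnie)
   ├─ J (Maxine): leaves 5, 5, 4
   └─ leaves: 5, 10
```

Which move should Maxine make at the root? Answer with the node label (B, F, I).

B

C (Maxine): max(9, 18, 10) = 18
D (Maxine): max(15, 18, 5) = 18
E (Maxine): max(16, 20, 17) = 20
B (Minnie): min(18, 18, 20) = 18
G (Maxine): max(20, 10, 2) = 20
H (Maxine): max(4, 12, 9) = 12
F (Minnie): min(20, 12, 2) = 2
J (Maxine): max(5, 5, 4) = 5
I (Minnie): min(5, 5, 10) = 5
Root (Maxine): max(18, 2, 5) = 18
Maxine picks the child with the highest value: B (value 18).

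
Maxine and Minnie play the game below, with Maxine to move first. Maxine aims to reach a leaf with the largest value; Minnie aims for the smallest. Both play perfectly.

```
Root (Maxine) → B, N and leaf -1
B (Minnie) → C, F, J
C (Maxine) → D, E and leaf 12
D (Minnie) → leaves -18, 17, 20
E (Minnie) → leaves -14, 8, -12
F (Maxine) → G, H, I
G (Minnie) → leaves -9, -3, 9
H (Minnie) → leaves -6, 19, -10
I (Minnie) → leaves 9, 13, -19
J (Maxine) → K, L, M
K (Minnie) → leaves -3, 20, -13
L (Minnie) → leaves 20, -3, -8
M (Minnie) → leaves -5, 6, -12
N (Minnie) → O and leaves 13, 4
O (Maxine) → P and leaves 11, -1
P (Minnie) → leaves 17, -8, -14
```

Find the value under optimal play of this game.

4

D (Minnie): min(-18, 17, 20) = -18
E (Minnie): min(-14, 8, -12) = -14
C (Maxine): max(-18, -14, 12) = 12
G (Minnie): min(-9, -3, 9) = -9
H (Minnie): min(-6, 19, -10) = -10
I (Minnie): min(9, 13, -19) = -19
F (Maxine): max(-9, -10, -19) = -9
K (Minnie): min(-3, 20, -13) = -13
L (Minnie): min(20, -3, -8) = -8
M (Minnie): min(-5, 6, -12) = -12
J (Maxine): max(-13, -8, -12) = -8
B (Minnie): min(12, -9, -8) = -9
P (Minnie): min(17, -8, -14) = -14
O (Maxine): max(-14, 11, -1) = 11
N (Minnie): min(11, 13, 4) = 4
Root (Maxine): max(-9, 4, -1) = 4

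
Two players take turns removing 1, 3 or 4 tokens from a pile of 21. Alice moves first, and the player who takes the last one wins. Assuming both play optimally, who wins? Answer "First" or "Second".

Compute winning (W) and losing (L) positions by backward induction:
i:   0  1  2  3  4  5  6  7  8  9 10 11 12 13 14 15 16 17 18 19 20 21
     L  W  L  W  W  W  W  L  W  L  W  W  W  W  L  W  L  W  W  W  W  L
Position 21 is L, so the second player wins.

Second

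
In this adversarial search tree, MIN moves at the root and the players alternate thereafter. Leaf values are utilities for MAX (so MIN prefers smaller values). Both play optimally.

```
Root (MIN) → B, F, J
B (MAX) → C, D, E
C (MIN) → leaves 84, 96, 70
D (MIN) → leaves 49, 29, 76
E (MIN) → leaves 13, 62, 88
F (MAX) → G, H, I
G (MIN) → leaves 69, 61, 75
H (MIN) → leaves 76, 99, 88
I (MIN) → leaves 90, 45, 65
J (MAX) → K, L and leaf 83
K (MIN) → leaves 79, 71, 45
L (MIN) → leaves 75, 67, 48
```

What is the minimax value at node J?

K: min(79, 71, 45) = 45
L: min(75, 67, 48) = 48
J: max(45, 48, 83) = 83

83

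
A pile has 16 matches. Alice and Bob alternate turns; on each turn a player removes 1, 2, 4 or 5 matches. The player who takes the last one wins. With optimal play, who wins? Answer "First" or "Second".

First

Positions where the player to move wins (W) vs loses (L):
i:   0  1  2  3  4  5  6  7  8  9 10 11 12 13 14 15 16
     L  W  W  L  W  W  L  W  W  L  W  W  L  W  W  L  W
Position 16 is W, so the first player wins.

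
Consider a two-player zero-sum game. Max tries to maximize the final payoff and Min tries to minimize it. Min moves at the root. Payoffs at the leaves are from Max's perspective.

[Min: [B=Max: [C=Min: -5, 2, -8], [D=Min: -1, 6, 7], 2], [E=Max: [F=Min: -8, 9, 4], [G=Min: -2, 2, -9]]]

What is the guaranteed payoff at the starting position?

C (Min): min(-5, 2, -8) = -8
D (Min): min(-1, 6, 7) = -1
B (Max): max(-8, -1, 2) = 2
F (Min): min(-8, 9, 4) = -8
G (Min): min(-2, 2, -9) = -9
E (Max): max(-8, -9) = -8
Root (Min): min(2, -8) = -8

-8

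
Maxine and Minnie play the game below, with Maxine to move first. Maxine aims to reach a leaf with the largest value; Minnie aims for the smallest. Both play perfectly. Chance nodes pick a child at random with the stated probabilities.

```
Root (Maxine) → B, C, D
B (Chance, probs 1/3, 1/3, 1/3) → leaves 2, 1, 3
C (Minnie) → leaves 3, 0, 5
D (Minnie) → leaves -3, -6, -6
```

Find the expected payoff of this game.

2

B (Chance): 1/3·2 + 1/3·1 + 1/3·3 = 2
C (Minnie): min(3, 0, 5) = 0
D (Minnie): min(-3, -6, -6) = -6
Root (Maxine): max(2, 0, -6) = 2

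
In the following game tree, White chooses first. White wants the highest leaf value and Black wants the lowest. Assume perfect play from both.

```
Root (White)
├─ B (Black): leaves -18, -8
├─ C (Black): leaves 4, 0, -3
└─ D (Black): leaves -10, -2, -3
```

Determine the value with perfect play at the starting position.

-3

B (Black): min(-18, -8) = -18
C (Black): min(4, 0, -3) = -3
D (Black): min(-10, -2, -3) = -10
Root (White): max(-18, -3, -10) = -3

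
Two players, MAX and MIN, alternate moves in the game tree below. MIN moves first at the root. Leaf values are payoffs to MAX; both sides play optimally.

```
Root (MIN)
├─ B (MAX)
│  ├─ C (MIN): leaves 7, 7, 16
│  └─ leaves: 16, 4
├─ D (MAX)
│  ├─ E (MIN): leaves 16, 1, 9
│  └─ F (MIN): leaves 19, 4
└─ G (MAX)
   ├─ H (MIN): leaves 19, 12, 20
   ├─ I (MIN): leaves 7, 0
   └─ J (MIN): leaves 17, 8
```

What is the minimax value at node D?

E: min(16, 1, 9) = 1
F: min(19, 4) = 4
D: max(1, 4) = 4

4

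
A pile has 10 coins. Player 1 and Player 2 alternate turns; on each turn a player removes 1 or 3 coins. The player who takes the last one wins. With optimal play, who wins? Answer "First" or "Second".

Second

Compute winning (W) and losing (L) positions by backward induction:
i:   0  1  2  3  4  5  6  7  8  9 10
     L  W  L  W  L  W  L  W  L  W  L
Position 10 is L, so the second player wins.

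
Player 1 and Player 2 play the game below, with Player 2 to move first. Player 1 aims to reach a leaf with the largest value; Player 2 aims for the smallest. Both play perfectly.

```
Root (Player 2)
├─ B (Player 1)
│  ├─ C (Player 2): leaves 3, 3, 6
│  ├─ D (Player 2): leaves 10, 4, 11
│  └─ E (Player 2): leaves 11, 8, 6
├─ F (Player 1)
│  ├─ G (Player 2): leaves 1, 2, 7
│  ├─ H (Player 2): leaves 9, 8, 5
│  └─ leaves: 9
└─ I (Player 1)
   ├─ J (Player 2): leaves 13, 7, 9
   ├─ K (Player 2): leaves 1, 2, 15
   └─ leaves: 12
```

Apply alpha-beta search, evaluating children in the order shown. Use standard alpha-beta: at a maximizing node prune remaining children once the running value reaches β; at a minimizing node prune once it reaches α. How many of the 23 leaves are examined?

19

C [α=-∞,β=+∞]: v=3
D [α=3,β=+∞]: v=4
E [α=4,β=+∞]: v=6
B [α=-∞,β=+∞]: v=6
G [α=-∞,β=6]: v=1
H [α=1,β=6]: v=5
F [α=-∞,β=6]: v=9
J [α=-∞,β=6]: v=7
I [α=-∞,β=6]: v=7 after child 1 ≥ β → β-cutoff, skip 2
Root [α=-∞,β=+∞]: v=6
Leaves evaluated: 19 of 23.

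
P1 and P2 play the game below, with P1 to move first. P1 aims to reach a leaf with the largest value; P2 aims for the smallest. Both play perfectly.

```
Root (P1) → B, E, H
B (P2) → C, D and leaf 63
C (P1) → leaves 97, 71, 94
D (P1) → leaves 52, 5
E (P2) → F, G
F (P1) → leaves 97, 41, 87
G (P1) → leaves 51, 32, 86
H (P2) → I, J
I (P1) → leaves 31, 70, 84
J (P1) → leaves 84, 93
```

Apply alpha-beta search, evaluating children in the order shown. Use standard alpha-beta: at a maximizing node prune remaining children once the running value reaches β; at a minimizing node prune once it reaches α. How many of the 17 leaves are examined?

15

C [α=-∞,β=+∞]: v=97
D [α=-∞,β=97]: v=52
B [α=-∞,β=+∞]: v=52
F [α=52,β=+∞]: v=97
G [α=52,β=97]: v=86
E [α=52,β=+∞]: v=86
I [α=86,β=+∞]: v=84
H [α=86,β=+∞]: v=84 after child 1 ≤ α → α-cutoff, skip 1
Root [α=-∞,β=+∞]: v=86
Leaves evaluated: 15 of 17.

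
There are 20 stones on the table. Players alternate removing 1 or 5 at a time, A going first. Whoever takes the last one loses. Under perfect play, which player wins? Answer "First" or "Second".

Mark each pile size as W (mover wins) or L (mover loses):
i:   0  1  2  3  4  5  6  7  8  9 10 11 12 13 14 15 16 17 18 19 20
     W  L  W  L  W  L  W  L  W  L  W  L  W  L  W  L  W  L  W  L  W
Position 20 is W, so the first player wins.

First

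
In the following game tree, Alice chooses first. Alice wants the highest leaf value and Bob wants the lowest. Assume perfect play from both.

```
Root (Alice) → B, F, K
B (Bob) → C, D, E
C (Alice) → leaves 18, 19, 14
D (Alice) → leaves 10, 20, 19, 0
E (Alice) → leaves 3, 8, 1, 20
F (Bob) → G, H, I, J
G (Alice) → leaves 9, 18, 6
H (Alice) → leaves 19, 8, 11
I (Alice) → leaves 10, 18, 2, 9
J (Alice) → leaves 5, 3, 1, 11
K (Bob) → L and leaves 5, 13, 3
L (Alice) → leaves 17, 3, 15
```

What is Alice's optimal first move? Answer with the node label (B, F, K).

B

C (Alice): max(18, 19, 14) = 19
D (Alice): max(10, 20, 19, 0) = 20
E (Alice): max(3, 8, 1, 20) = 20
B (Bob): min(19, 20, 20) = 19
G (Alice): max(9, 18, 6) = 18
H (Alice): max(19, 8, 11) = 19
I (Alice): max(10, 18, 2, 9) = 18
J (Alice): max(5, 3, 1, 11) = 11
F (Bob): min(18, 19, 18, 11) = 11
L (Alice): max(17, 3, 15) = 17
K (Bob): min(17, 5, 13, 3) = 3
Root (Alice): max(19, 11, 3) = 19
Alice picks the child with the highest value: B (value 19).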